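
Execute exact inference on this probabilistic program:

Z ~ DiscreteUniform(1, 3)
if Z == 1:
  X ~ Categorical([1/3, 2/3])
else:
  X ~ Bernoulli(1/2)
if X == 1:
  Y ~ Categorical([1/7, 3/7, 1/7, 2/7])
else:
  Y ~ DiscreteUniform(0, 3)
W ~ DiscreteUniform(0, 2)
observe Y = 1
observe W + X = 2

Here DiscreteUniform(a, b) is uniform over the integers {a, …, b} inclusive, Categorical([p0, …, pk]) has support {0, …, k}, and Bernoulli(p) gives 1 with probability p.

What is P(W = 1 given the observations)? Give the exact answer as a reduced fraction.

P(W = 1 | obs) = 15/22

Enumerate traces; 6 have nonzero weight after conditioning:
  (Z=1, X=0, Y=1, W=2) weight 1/108
  (Z=1, X=1, Y=1, W=1) weight 2/63
  (Z=2, X=0, Y=1, W=2) weight 1/72
  (Z=2, X=1, Y=1, W=1) weight 1/42
  (Z=3, X=0, Y=1, W=2) weight 1/72
  (Z=3, X=1, Y=1, W=1) weight 1/42
Group by W:
  weight(W=1) = 5/63
  weight(W=2) = 1/27
Total weight = 5/63 + 1/27 = 22/189
P(W=1 | obs) = 5/63 / 22/189 = 15/22
P(W=2 | obs) = 1/27 / 22/189 = 7/22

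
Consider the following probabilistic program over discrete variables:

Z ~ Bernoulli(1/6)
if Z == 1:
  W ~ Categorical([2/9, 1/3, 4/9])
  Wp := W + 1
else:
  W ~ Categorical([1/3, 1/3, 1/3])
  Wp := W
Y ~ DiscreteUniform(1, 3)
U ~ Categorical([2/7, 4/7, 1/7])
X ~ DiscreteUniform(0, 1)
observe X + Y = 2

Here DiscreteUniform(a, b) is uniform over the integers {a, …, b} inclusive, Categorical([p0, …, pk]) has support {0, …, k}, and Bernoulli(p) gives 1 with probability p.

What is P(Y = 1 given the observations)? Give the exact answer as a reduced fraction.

Enumerate traces; 36 have nonzero weight after conditioning:
  (Z=0, W=0, Y=1, U=0, X=1) weight 5/378
  (Z=0, W=0, Y=1, U=1, X=1) weight 5/189
  (Z=0, W=0, Y=1, U=2, X=1) weight 5/756
  (Z=0, W=0, Y=2, U=0, X=0) weight 5/378
  (Z=0, W=0, Y=2, U=1, X=0) weight 5/189
  (Z=0, W=0, Y=2, U=2, X=0) weight 5/756
  (Z=0, W=1, Y=1, U=0, X=1) weight 5/378
  (Z=0, W=1, Y=1, U=1, X=1) weight 5/189
  … 28 more
Group by Y:
  weight(Y=1) = 1/6
  weight(Y=2) = 1/6
Total weight = 1/6 + 1/6 = 1/3
P(Y=1 | obs) = 1/6 / 1/3 = 1/2
P(Y=2 | obs) = 1/6 / 1/3 = 1/2

P(Y = 1 | obs) = 1/2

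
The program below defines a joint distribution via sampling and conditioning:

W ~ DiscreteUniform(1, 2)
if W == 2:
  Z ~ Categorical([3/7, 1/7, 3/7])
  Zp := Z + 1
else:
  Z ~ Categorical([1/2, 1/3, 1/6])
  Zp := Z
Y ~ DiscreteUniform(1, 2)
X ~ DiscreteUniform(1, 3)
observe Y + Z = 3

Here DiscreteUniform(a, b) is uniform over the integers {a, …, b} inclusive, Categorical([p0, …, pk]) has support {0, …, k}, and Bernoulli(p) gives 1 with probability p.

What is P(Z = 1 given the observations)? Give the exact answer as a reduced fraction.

P(Z = 1 | obs) = 4/9

Enumerate traces; 12 have nonzero weight after conditioning:
  (W=1, Z=1, Y=2, X=1) weight 1/36
  (W=1, Z=1, Y=2, X=2) weight 1/36
  (W=1, Z=1, Y=2, X=3) weight 1/36
  (W=1, Z=2, Y=1, X=1) weight 1/72
  (W=1, Z=2, Y=1, X=2) weight 1/72
  (W=1, Z=2, Y=1, X=3) weight 1/72
  (W=2, Z=1, Y=2, X=1) weight 1/84
  (W=2, Z=1, Y=2, X=2) weight 1/84
  … 4 more
Group by Z:
  weight(Z=1) = 5/42
  weight(Z=2) = 25/168
Total weight = 5/42 + 25/168 = 15/56
P(Z=1 | obs) = 5/42 / 15/56 = 4/9
P(Z=2 | obs) = 25/168 / 15/56 = 5/9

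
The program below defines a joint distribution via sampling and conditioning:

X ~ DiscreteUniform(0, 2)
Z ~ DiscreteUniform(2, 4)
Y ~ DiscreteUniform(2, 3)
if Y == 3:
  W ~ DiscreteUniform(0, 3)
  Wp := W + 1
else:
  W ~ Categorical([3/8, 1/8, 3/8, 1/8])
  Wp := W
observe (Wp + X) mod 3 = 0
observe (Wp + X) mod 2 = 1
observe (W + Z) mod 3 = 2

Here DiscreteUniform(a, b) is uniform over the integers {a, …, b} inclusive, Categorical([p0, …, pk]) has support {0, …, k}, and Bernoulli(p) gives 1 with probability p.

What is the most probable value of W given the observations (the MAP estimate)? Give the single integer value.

argmax_v P(W = v | obs) = 2

Enumerate traces; 6 have nonzero weight after conditioning:
  (X=0, Z=2, Y=2, W=3) weight 1/144
  (X=0, Z=3, Y=3, W=2) weight 1/72
  (X=1, Z=3, Y=2, W=2) weight 1/48
  (X=1, Z=4, Y=3, W=1) weight 1/72
  (X=2, Z=2, Y=3, W=0) weight 1/72
  (X=2, Z=4, Y=2, W=1) weight 1/144
Group by W:
  weight(W=0) = 1/72
  weight(W=1) = 1/48
  weight(W=2) = 5/144
  weight(W=3) = 1/144
Total weight = 1/72 + 1/48 + 5/144 + 1/144 = 11/144
P(W=0 | obs) = 1/72 / 11/144 = 2/11
P(W=1 | obs) = 1/48 / 11/144 = 3/11
P(W=2 | obs) = 5/144 / 11/144 = 5/11
P(W=3 | obs) = 1/144 / 11/144 = 1/11
argmax = 2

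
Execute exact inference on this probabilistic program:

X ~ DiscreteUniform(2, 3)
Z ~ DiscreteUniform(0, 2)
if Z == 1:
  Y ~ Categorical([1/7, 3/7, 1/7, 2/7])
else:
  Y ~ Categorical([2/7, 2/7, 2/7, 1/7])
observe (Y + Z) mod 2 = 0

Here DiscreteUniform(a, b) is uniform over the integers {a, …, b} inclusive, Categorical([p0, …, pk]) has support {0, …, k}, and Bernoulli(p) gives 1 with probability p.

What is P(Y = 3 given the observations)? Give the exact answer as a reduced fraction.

P(Y = 3 | obs) = 2/13

Enumerate traces; 12 have nonzero weight after conditioning:
  (X=2, Z=0, Y=0) weight 1/21
  (X=2, Z=0, Y=2) weight 1/21
  (X=2, Z=1, Y=1) weight 1/14
  (X=2, Z=1, Y=3) weight 1/21
  (X=2, Z=2, Y=0) weight 1/21
  (X=2, Z=2, Y=2) weight 1/21
  (X=3, Z=0, Y=0) weight 1/21
  (X=3, Z=0, Y=2) weight 1/21
  … 4 more
Group by Y:
  weight(Y=0) = 4/21
  weight(Y=1) = 1/7
  weight(Y=2) = 4/21
  weight(Y=3) = 2/21
Total weight = 4/21 + 1/7 + 4/21 + 2/21 = 13/21
P(Y=0 | obs) = 4/21 / 13/21 = 4/13
P(Y=1 | obs) = 1/7 / 13/21 = 3/13
P(Y=2 | obs) = 4/21 / 13/21 = 4/13
P(Y=3 | obs) = 2/21 / 13/21 = 2/13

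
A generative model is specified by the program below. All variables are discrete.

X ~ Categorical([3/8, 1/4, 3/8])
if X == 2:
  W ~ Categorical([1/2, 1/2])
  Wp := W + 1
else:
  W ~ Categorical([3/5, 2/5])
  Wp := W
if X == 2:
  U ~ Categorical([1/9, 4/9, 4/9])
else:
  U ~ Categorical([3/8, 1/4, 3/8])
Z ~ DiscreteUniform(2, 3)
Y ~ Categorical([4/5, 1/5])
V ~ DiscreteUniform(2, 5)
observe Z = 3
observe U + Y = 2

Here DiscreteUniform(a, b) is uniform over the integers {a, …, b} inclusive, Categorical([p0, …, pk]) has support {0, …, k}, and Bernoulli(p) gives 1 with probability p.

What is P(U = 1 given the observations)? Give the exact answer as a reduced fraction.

P(U = 1 | obs) = 31/185

Enumerate traces; 48 have nonzero weight after conditioning:
  (X=0, W=0, U=1, Z=3, Y=1, V=2) weight 9/6400
  (X=0, W=0, U=1, Z=3, Y=1, V=3) weight 9/6400
  (X=0, W=0, U=1, Z=3, Y=1, V=4) weight 9/6400
  (X=0, W=0, U=1, Z=3, Y=1, V=5) weight 9/6400
  (X=0, W=0, U=2, Z=3, Y=0, V=2) weight 27/3200
  (X=0, W=0, U=2, Z=3, Y=0, V=3) weight 27/3200
  (X=0, W=0, U=2, Z=3, Y=0, V=4) weight 27/3200
  (X=0, W=0, U=2, Z=3, Y=0, V=5) weight 27/3200
  … 40 more
Group by U:
  weight(U=1) = 31/960
  weight(U=2) = 77/480
Total weight = 31/960 + 77/480 = 37/192
P(U=1 | obs) = 31/960 / 37/192 = 31/185
P(U=2 | obs) = 77/480 / 37/192 = 154/185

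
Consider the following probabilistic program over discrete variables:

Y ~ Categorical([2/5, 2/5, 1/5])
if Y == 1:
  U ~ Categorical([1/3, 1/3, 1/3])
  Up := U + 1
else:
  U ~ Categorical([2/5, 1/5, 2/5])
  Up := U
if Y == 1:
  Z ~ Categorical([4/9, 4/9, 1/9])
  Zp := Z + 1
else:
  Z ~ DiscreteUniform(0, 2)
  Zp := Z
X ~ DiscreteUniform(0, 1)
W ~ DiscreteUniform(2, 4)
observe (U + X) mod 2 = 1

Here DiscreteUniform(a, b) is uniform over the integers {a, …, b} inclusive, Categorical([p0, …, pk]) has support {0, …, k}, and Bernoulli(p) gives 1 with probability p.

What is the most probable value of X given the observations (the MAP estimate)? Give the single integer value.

argmax_v P(X = v | obs) = 1

Enumerate traces; 81 have nonzero weight after conditioning:
  (Y=0, U=0, Z=0, X=1, W=2) weight 2/225
  (Y=0, U=0, Z=0, X=1, W=3) weight 2/225
  (Y=0, U=0, Z=0, X=1, W=4) weight 2/225
  (Y=0, U=0, Z=1, X=1, W=2) weight 2/225
  (Y=0, U=0, Z=1, X=1, W=3) weight 2/225
  (Y=0, U=0, Z=1, X=1, W=4) weight 2/225
  (Y=0, U=0, Z=2, X=1, W=2) weight 2/225
  (Y=0, U=0, Z=2, X=1, W=3) weight 2/225
  (Y=0, U=1, Z=0, X=0, W=2) weight 1/225
  … 72 more
Group by X:
  weight(X=0) = 19/150
  weight(X=1) = 28/75
Total weight = 19/150 + 28/75 = 1/2
P(X=0 | obs) = 19/150 / 1/2 = 19/75
P(X=1 | obs) = 28/75 / 1/2 = 56/75
argmax = 1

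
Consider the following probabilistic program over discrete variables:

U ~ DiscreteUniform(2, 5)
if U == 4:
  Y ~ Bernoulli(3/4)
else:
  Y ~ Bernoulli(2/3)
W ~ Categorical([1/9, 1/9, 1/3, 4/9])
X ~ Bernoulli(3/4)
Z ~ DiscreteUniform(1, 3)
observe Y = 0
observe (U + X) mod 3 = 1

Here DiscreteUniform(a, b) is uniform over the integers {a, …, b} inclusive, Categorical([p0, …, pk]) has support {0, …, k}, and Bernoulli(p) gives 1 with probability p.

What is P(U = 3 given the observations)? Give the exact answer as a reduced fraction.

P(U = 3 | obs) = 4/5

Enumerate traces; 24 have nonzero weight after conditioning:
  (U=3, Y=0, W=0, X=1, Z=1) weight 1/432
  (U=3, Y=0, W=0, X=1, Z=2) weight 1/432
  (U=3, Y=0, W=0, X=1, Z=3) weight 1/432
  (U=3, Y=0, W=1, X=1, Z=1) weight 1/432
  (U=3, Y=0, W=1, X=1, Z=2) weight 1/432
  (U=3, Y=0, W=1, X=1, Z=3) weight 1/432
  (U=3, Y=0, W=2, X=1, Z=1) weight 1/144
  (U=3, Y=0, W=2, X=1, Z=2) weight 1/144
  (U=4, Y=0, W=0, X=0, Z=1) weight 1/1728
  … 15 more
Group by U:
  weight(U=3) = 1/16
  weight(U=4) = 1/64
Total weight = 1/16 + 1/64 = 5/64
P(U=3 | obs) = 1/16 / 5/64 = 4/5
P(U=4 | obs) = 1/64 / 5/64 = 1/5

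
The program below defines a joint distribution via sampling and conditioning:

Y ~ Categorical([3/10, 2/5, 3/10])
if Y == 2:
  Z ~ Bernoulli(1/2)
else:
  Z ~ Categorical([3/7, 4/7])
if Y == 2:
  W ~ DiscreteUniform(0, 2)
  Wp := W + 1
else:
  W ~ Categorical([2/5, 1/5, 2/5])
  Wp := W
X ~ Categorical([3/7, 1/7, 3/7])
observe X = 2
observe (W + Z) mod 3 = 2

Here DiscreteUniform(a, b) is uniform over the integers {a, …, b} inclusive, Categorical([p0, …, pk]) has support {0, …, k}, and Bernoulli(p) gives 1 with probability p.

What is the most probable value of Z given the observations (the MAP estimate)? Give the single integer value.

argmax_v P(Z = v | obs) = 0

Enumerate traces; 6 have nonzero weight after conditioning:
  (Y=0, Z=0, W=2, X=2) weight 27/1225
  (Y=0, Z=1, W=1, X=2) weight 18/1225
  (Y=1, Z=0, W=2, X=2) weight 36/1225
  (Y=1, Z=1, W=1, X=2) weight 24/1225
  (Y=2, Z=0, W=2, X=2) weight 3/140
  (Y=2, Z=1, W=1, X=2) weight 3/140
Group by Z:
  weight(Z=0) = 51/700
  weight(Z=1) = 39/700
Total weight = 51/700 + 39/700 = 9/70
P(Z=0 | obs) = 51/700 / 9/70 = 17/30
P(Z=1 | obs) = 39/700 / 9/70 = 13/30
argmax = 0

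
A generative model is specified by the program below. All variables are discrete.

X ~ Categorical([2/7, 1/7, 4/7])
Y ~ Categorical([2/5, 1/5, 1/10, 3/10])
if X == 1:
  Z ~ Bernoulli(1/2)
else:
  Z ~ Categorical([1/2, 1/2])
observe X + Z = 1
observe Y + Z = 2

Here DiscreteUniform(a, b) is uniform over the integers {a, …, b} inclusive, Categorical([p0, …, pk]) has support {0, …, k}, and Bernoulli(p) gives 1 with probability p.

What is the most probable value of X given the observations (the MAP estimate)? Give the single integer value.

Enumerate traces; 2 have nonzero weight after conditioning:
  (X=0, Y=1, Z=1) weight 1/35
  (X=1, Y=2, Z=0) weight 1/140
Group by X:
  weight(X=0) = 1/35
  weight(X=1) = 1/140
Total weight = 1/35 + 1/140 = 1/28
P(X=0 | obs) = 1/35 / 1/28 = 4/5
P(X=1 | obs) = 1/140 / 1/28 = 1/5
argmax = 0

argmax_v P(X = v | obs) = 0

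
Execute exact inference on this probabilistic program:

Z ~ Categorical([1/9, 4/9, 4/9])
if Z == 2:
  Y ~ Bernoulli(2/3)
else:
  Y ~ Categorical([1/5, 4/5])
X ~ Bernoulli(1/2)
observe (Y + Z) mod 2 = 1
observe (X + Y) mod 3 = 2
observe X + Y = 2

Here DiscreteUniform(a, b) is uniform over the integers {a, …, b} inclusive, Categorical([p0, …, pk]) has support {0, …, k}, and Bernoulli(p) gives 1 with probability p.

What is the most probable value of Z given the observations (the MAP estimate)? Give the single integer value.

Enumerate traces; 2 have nonzero weight after conditioning:
  (Z=0, Y=1, X=1) weight 2/45
  (Z=2, Y=1, X=1) weight 4/27
Group by Z:
  weight(Z=0) = 2/45
  weight(Z=2) = 4/27
Total weight = 2/45 + 4/27 = 26/135
P(Z=0 | obs) = 2/45 / 26/135 = 3/13
P(Z=2 | obs) = 4/27 / 26/135 = 10/13
argmax = 2

argmax_v P(Z = v | obs) = 2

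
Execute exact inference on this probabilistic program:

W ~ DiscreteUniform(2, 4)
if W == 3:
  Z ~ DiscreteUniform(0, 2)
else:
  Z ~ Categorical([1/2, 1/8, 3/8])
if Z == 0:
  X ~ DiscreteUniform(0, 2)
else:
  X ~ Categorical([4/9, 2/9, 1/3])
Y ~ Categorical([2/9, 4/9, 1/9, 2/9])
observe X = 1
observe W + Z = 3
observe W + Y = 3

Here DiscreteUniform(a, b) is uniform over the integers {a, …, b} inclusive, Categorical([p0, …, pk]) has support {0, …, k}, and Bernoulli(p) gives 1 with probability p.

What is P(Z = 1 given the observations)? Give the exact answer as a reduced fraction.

P(Z = 1 | obs) = 1/3

Enumerate traces; 2 have nonzero weight after conditioning:
  (W=2, Z=1, X=1, Y=1) weight 1/243
  (W=3, Z=0, X=1, Y=0) weight 2/243
Group by Z:
  weight(Z=0) = 2/243
  weight(Z=1) = 1/243
Total weight = 2/243 + 1/243 = 1/81
P(Z=0 | obs) = 2/243 / 1/81 = 2/3
P(Z=1 | obs) = 1/243 / 1/81 = 1/3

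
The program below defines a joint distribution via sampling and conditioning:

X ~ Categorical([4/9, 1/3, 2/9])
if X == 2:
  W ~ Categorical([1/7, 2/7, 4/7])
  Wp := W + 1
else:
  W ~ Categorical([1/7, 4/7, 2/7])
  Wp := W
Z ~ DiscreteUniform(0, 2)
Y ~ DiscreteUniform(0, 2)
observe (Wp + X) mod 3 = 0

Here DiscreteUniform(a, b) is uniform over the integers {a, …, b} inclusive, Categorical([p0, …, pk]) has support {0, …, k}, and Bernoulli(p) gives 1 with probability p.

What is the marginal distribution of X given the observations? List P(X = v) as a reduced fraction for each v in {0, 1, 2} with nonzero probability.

P(X=0) = 1/3, P(X=1) = 1/2, P(X=2) = 1/6

Enumerate traces; 27 have nonzero weight after conditioning:
  (X=0, W=0, Z=0, Y=0) weight 4/567
  (X=0, W=0, Z=0, Y=1) weight 4/567
  (X=0, W=0, Z=0, Y=2) weight 4/567
  (X=0, W=0, Z=1, Y=0) weight 4/567
  (X=0, W=0, Z=1, Y=1) weight 4/567
  (X=0, W=0, Z=1, Y=2) weight 4/567
  (X=0, W=0, Z=2, Y=0) weight 4/567
  (X=0, W=0, Z=2, Y=1) weight 4/567
  (X=1, W=2, Z=0, Y=0) weight 2/189
  (X=2, W=0, Z=0, Y=0) weight 2/567
  … 17 more
Group by X:
  weight(X=0) = 4/63
  weight(X=1) = 2/21
  weight(X=2) = 2/63
Total weight = 4/63 + 2/21 + 2/63 = 4/21
P(X=0 | obs) = 4/63 / 4/21 = 1/3
P(X=1 | obs) = 2/21 / 4/21 = 1/2
P(X=2 | obs) = 2/63 / 4/21 = 1/6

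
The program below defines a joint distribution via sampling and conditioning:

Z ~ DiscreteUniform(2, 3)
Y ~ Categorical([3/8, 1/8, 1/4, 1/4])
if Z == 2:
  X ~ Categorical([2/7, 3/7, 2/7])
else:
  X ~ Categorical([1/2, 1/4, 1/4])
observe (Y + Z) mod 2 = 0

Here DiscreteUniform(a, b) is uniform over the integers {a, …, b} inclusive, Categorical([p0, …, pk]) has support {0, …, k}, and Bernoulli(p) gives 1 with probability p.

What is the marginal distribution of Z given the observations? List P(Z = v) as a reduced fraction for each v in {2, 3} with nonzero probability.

P(Z=2) = 5/8, P(Z=3) = 3/8

Enumerate traces; 12 have nonzero weight after conditioning:
  (Z=2, Y=0, X=0) weight 3/56
  (Z=2, Y=0, X=1) weight 9/112
  (Z=2, Y=0, X=2) weight 3/56
  (Z=2, Y=2, X=0) weight 1/28
  (Z=2, Y=2, X=1) weight 3/56
  (Z=2, Y=2, X=2) weight 1/28
  (Z=3, Y=1, X=0) weight 1/32
  (Z=3, Y=1, X=1) weight 1/64
  … 4 more
Group by Z:
  weight(Z=2) = 5/16
  weight(Z=3) = 3/16
Total weight = 5/16 + 3/16 = 1/2
P(Z=2 | obs) = 5/16 / 1/2 = 5/8
P(Z=3 | obs) = 3/16 / 1/2 = 3/8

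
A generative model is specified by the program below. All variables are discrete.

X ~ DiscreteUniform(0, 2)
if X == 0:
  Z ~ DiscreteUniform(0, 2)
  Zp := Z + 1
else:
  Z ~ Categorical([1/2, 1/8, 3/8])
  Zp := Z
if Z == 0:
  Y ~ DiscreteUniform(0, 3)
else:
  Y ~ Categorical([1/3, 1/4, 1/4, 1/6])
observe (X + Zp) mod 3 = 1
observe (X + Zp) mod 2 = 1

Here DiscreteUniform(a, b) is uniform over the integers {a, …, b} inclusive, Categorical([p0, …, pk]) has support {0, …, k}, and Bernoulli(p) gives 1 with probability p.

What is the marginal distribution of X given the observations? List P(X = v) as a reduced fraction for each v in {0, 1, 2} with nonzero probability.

Enumerate traces; 8 have nonzero weight after conditioning:
  (X=0, Z=0, Y=0) weight 1/36
  (X=0, Z=0, Y=1) weight 1/36
  (X=0, Z=0, Y=2) weight 1/36
  (X=0, Z=0, Y=3) weight 1/36
  (X=1, Z=0, Y=0) weight 1/24
  (X=1, Z=0, Y=1) weight 1/24
  (X=1, Z=0, Y=2) weight 1/24
  (X=1, Z=0, Y=3) weight 1/24
Group by X:
  weight(X=0) = 1/9
  weight(X=1) = 1/6
Total weight = 1/9 + 1/6 = 5/18
P(X=0 | obs) = 1/9 / 5/18 = 2/5
P(X=1 | obs) = 1/6 / 5/18 = 3/5

P(X=0) = 2/5, P(X=1) = 3/5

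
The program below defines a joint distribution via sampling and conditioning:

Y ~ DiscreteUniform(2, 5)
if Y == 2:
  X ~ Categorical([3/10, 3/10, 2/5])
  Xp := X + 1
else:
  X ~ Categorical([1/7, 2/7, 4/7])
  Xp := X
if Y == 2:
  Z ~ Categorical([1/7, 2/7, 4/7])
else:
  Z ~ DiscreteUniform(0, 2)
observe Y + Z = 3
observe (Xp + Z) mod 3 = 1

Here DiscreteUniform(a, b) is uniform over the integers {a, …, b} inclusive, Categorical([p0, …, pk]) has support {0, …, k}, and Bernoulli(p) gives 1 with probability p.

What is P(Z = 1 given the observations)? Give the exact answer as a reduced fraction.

Enumerate traces; 2 have nonzero weight after conditioning:
  (Y=2, X=2, Z=1) weight 1/35
  (Y=3, X=1, Z=0) weight 1/42
Group by Z:
  weight(Z=0) = 1/42
  weight(Z=1) = 1/35
Total weight = 1/42 + 1/35 = 11/210
P(Z=0 | obs) = 1/42 / 11/210 = 5/11
P(Z=1 | obs) = 1/35 / 11/210 = 6/11

P(Z = 1 | obs) = 6/11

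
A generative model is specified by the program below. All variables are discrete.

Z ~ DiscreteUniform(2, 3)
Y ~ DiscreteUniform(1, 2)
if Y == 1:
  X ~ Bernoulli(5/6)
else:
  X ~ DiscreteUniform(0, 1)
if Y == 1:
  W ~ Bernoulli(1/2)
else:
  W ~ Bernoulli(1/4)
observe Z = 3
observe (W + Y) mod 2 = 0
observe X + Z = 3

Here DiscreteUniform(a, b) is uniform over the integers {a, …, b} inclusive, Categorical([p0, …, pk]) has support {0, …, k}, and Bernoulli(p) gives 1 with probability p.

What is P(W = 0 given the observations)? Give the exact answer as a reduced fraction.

Enumerate traces; 2 have nonzero weight after conditioning:
  (Z=3, Y=1, X=0, W=1) weight 1/48
  (Z=3, Y=2, X=0, W=0) weight 3/32
Group by W:
  weight(W=0) = 3/32
  weight(W=1) = 1/48
Total weight = 3/32 + 1/48 = 11/96
P(W=0 | obs) = 3/32 / 11/96 = 9/11
P(W=1 | obs) = 1/48 / 11/96 = 2/11

P(W = 0 | obs) = 9/11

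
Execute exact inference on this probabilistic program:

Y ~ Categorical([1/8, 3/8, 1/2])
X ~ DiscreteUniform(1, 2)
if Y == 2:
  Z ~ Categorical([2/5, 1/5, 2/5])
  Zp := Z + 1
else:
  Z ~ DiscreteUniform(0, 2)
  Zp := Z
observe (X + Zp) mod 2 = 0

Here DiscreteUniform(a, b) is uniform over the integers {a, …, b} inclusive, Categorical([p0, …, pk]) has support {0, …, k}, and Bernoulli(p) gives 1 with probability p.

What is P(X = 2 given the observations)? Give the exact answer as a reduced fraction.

Enumerate traces; 9 have nonzero weight after conditioning:
  (Y=0, X=1, Z=1) weight 1/48
  (Y=0, X=2, Z=0) weight 1/48
  (Y=0, X=2, Z=2) weight 1/48
  (Y=1, X=1, Z=1) weight 1/16
  (Y=1, X=2, Z=0) weight 1/16
  (Y=1, X=2, Z=2) weight 1/16
  (Y=2, X=1, Z=0) weight 1/10
  (Y=2, X=1, Z=2) weight 1/10
  … 1 more
Group by X:
  weight(X=1) = 17/60
  weight(X=2) = 13/60
Total weight = 17/60 + 13/60 = 1/2
P(X=1 | obs) = 17/60 / 1/2 = 17/30
P(X=2 | obs) = 13/60 / 1/2 = 13/30

P(X = 2 | obs) = 13/30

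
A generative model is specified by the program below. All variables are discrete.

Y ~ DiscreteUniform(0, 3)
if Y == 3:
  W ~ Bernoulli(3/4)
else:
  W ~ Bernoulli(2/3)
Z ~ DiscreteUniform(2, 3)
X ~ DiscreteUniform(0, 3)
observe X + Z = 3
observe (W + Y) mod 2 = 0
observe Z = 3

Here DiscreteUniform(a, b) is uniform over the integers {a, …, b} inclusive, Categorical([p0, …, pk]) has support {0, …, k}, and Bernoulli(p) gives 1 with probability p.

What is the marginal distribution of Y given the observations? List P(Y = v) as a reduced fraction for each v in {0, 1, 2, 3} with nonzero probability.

P(Y=0) = 4/25, P(Y=1) = 8/25, P(Y=2) = 4/25, P(Y=3) = 9/25

Enumerate traces; 4 have nonzero weight after conditioning:
  (Y=0, W=0, Z=3, X=0) weight 1/96
  (Y=1, W=1, Z=3, X=0) weight 1/48
  (Y=2, W=0, Z=3, X=0) weight 1/96
  (Y=3, W=1, Z=3, X=0) weight 3/128
Group by Y:
  weight(Y=0) = 1/96
  weight(Y=1) = 1/48
  weight(Y=2) = 1/96
  weight(Y=3) = 3/128
Total weight = 1/96 + 1/48 + 1/96 + 3/128 = 25/384
P(Y=0 | obs) = 1/96 / 25/384 = 4/25
P(Y=1 | obs) = 1/48 / 25/384 = 8/25
P(Y=2 | obs) = 1/96 / 25/384 = 4/25
P(Y=3 | obs) = 3/128 / 25/384 = 9/25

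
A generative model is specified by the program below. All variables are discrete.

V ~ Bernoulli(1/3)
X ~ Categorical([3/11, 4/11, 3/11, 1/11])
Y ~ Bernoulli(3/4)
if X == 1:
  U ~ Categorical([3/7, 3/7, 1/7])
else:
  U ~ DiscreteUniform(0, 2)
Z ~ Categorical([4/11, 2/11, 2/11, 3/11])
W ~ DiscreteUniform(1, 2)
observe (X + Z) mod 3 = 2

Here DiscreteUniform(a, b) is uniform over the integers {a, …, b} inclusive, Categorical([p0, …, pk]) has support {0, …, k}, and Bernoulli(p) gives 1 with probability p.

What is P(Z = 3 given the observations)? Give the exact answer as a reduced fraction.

P(Z = 3 | obs) = 9/37

Enumerate traces; 120 have nonzero weight after conditioning:
  (V=0, X=0, Y=0, U=0, Z=2, W=1) weight 1/726
  (V=0, X=0, Y=0, U=0, Z=2, W=2) weight 1/726
  (V=0, X=0, Y=0, U=1, Z=2, W=1) weight 1/726
  (V=0, X=0, Y=0, U=1, Z=2, W=2) weight 1/726
  (V=0, X=0, Y=0, U=2, Z=2, W=1) weight 1/726
  (V=0, X=0, Y=0, U=2, Z=2, W=2) weight 1/726
  (V=0, X=0, Y=1, U=0, Z=2, W=1) weight 1/242
  (V=0, X=0, Y=1, U=0, Z=2, W=2) weight 1/242
  (V=0, X=1, Y=0, U=0, Z=1, W=1) weight 2/847
  (V=0, X=2, Y=0, U=0, Z=0, W=1) weight 1/363
  … 110 more
Group by Z:
  weight(Z=0) = 12/121
  weight(Z=1) = 8/121
  weight(Z=2) = 8/121
  weight(Z=3) = 9/121
Total weight = 12/121 + 8/121 + 8/121 + 9/121 = 37/121
P(Z=0 | obs) = 12/121 / 37/121 = 12/37
P(Z=1 | obs) = 8/121 / 37/121 = 8/37
P(Z=2 | obs) = 8/121 / 37/121 = 8/37
P(Z=3 | obs) = 9/121 / 37/121 = 9/37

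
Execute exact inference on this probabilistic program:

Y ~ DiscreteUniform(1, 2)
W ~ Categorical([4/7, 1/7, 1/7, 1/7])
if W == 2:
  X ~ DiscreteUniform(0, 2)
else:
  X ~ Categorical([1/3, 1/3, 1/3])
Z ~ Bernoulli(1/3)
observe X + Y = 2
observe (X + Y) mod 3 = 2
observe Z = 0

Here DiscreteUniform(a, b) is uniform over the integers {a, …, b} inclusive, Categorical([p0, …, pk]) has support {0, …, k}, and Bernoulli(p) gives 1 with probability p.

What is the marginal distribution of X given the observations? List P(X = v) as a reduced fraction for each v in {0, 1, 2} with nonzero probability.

Enumerate traces; 8 have nonzero weight after conditioning:
  (Y=1, W=0, X=1, Z=0) weight 4/63
  (Y=1, W=1, X=1, Z=0) weight 1/63
  (Y=1, W=2, X=1, Z=0) weight 1/63
  (Y=1, W=3, X=1, Z=0) weight 1/63
  (Y=2, W=0, X=0, Z=0) weight 4/63
  (Y=2, W=1, X=0, Z=0) weight 1/63
  (Y=2, W=2, X=0, Z=0) weight 1/63
  (Y=2, W=3, X=0, Z=0) weight 1/63
Group by X:
  weight(X=0) = 1/9
  weight(X=1) = 1/9
Total weight = 1/9 + 1/9 = 2/9
P(X=0 | obs) = 1/9 / 2/9 = 1/2
P(X=1 | obs) = 1/9 / 2/9 = 1/2

P(X=0) = 1/2, P(X=1) = 1/2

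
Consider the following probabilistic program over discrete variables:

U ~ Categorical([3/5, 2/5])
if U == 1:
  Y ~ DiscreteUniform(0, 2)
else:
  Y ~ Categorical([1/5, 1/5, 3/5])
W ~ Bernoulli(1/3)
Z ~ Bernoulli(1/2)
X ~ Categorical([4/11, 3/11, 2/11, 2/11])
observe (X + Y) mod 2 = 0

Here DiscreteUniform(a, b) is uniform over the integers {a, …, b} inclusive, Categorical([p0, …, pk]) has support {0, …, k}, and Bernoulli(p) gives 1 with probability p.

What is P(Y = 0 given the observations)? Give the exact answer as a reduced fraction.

Enumerate traces; 48 have nonzero weight after conditioning:
  (U=0, Y=0, W=0, Z=0, X=0) weight 4/275
  (U=0, Y=0, W=0, Z=0, X=2) weight 2/275
  (U=0, Y=0, W=0, Z=1, X=0) weight 4/275
  (U=0, Y=0, W=0, Z=1, X=2) weight 2/275
  (U=0, Y=0, W=1, Z=0, X=0) weight 2/275
  (U=0, Y=0, W=1, Z=0, X=2) weight 1/275
  (U=0, Y=0, W=1, Z=1, X=0) weight 2/275
  (U=0, Y=0, W=1, Z=1, X=2) weight 1/275
  (U=0, Y=1, W=0, Z=0, X=1) weight 3/275
  (U=0, Y=2, W=0, Z=0, X=0) weight 12/275
  … 38 more
Group by Y:
  weight(Y=0) = 38/275
  weight(Y=1) = 19/165
  weight(Y=2) = 74/275
Total weight = 38/275 + 19/165 + 74/275 = 431/825
P(Y=0 | obs) = 38/275 / 431/825 = 114/431
P(Y=1 | obs) = 19/165 / 431/825 = 95/431
P(Y=2 | obs) = 74/275 / 431/825 = 222/431

P(Y = 0 | obs) = 114/431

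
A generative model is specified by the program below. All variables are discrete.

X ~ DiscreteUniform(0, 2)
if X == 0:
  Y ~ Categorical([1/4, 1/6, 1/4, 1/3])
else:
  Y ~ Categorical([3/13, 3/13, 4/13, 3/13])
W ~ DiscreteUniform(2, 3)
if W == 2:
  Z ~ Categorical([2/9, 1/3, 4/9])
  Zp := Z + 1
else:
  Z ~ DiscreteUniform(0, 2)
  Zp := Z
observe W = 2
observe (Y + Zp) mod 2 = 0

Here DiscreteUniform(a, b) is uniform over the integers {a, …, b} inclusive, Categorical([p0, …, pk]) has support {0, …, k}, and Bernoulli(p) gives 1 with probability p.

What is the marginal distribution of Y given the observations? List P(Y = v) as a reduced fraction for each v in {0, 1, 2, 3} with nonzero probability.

Enumerate traces; 18 have nonzero weight after conditioning:
  (X=0, Y=0, W=2, Z=1) weight 1/72
  (X=0, Y=1, W=2, Z=0) weight 1/162
  (X=0, Y=1, W=2, Z=2) weight 1/81
  (X=0, Y=2, W=2, Z=1) weight 1/72
  (X=0, Y=3, W=2, Z=0) weight 1/81
  (X=0, Y=3, W=2, Z=2) weight 2/81
  (X=1, Y=0, W=2, Z=1) weight 1/78
  (X=1, Y=1, W=2, Z=0) weight 1/117
  … 10 more
Group by Y:
  weight(Y=0) = 37/936
  weight(Y=1) = 49/702
  weight(Y=2) = 5/104
  weight(Y=3) = 31/351
Total weight = 37/936 + 49/702 + 5/104 + 31/351 = 115/468
P(Y=0 | obs) = 37/936 / 115/468 = 37/230
P(Y=1 | obs) = 49/702 / 115/468 = 98/345
P(Y=2 | obs) = 5/104 / 115/468 = 9/46
P(Y=3 | obs) = 31/351 / 115/468 = 124/345

P(Y=0) = 37/230, P(Y=1) = 98/345, P(Y=2) = 9/46, P(Y=3) = 124/345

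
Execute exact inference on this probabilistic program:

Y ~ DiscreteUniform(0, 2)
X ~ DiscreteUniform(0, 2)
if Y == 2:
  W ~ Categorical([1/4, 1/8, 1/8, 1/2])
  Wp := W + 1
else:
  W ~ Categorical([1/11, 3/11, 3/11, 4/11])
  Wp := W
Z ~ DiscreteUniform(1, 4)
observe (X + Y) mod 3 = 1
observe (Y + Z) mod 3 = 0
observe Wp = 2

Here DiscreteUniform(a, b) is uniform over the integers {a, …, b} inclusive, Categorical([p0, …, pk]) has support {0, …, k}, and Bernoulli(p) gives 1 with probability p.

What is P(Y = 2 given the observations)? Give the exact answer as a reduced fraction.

P(Y = 2 | obs) = 11/35

Enumerate traces; 4 have nonzero weight after conditioning:
  (Y=0, X=1, W=2, Z=3) weight 1/132
  (Y=1, X=0, W=2, Z=2) weight 1/132
  (Y=2, X=2, W=1, Z=1) weight 1/288
  (Y=2, X=2, W=1, Z=4) weight 1/288
Group by Y:
  weight(Y=0) = 1/132
  weight(Y=1) = 1/132
  weight(Y=2) = 1/144
Total weight = 1/132 + 1/132 + 1/144 = 35/1584
P(Y=0 | obs) = 1/132 / 35/1584 = 12/35
P(Y=1 | obs) = 1/132 / 35/1584 = 12/35
P(Y=2 | obs) = 1/144 / 35/1584 = 11/35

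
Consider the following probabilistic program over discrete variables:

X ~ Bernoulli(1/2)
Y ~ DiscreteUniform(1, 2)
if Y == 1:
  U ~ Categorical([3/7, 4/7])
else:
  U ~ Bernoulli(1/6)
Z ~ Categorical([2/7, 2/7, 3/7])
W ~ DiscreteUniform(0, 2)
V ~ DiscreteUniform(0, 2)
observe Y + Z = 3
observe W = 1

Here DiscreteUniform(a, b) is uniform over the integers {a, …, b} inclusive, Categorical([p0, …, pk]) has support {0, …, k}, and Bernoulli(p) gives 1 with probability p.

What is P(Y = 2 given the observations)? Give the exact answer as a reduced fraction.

Enumerate traces; 24 have nonzero weight after conditioning:
  (X=0, Y=1, U=0, Z=2, W=1, V=0) weight 1/196
  (X=0, Y=1, U=0, Z=2, W=1, V=1) weight 1/196
  (X=0, Y=1, U=0, Z=2, W=1, V=2) weight 1/196
  (X=0, Y=1, U=1, Z=2, W=1, V=0) weight 1/147
  (X=0, Y=1, U=1, Z=2, W=1, V=1) weight 1/147
  (X=0, Y=1, U=1, Z=2, W=1, V=2) weight 1/147
  (X=0, Y=2, U=0, Z=1, W=1, V=0) weight 5/756
  (X=0, Y=2, U=0, Z=1, W=1, V=1) weight 5/756
  … 16 more
Group by Y:
  weight(Y=1) = 1/14
  weight(Y=2) = 1/21
Total weight = 1/14 + 1/21 = 5/42
P(Y=1 | obs) = 1/14 / 5/42 = 3/5
P(Y=2 | obs) = 1/21 / 5/42 = 2/5

P(Y = 2 | obs) = 2/5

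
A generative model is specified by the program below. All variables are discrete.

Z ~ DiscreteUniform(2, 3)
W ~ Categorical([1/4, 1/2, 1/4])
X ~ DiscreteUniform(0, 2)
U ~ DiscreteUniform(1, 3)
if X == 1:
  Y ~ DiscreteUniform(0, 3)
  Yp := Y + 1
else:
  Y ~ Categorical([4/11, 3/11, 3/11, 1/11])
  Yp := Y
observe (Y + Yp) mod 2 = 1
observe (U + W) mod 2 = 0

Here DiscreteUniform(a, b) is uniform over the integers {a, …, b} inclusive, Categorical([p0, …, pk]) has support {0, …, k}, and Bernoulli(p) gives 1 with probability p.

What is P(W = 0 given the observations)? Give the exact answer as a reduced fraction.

Enumerate traces; 32 have nonzero weight after conditioning:
  (Z=2, W=0, X=1, U=2, Y=0) weight 1/288
  (Z=2, W=0, X=1, U=2, Y=1) weight 1/288
  (Z=2, W=0, X=1, U=2, Y=2) weight 1/288
  (Z=2, W=0, X=1, U=2, Y=3) weight 1/288
  (Z=2, W=1, X=1, U=1, Y=0) weight 1/144
  (Z=2, W=1, X=1, U=1, Y=1) weight 1/144
  (Z=2, W=1, X=1, U=1, Y=2) weight 1/144
  (Z=2, W=1, X=1, U=1, Y=3) weight 1/144
  (Z=2, W=2, X=1, U=2, Y=0) weight 1/288
  … 23 more
Group by W:
  weight(W=0) = 1/36
  weight(W=1) = 1/9
  weight(W=2) = 1/36
Total weight = 1/36 + 1/9 + 1/36 = 1/6
P(W=0 | obs) = 1/36 / 1/6 = 1/6
P(W=1 | obs) = 1/9 / 1/6 = 2/3
P(W=2 | obs) = 1/36 / 1/6 = 1/6

P(W = 0 | obs) = 1/6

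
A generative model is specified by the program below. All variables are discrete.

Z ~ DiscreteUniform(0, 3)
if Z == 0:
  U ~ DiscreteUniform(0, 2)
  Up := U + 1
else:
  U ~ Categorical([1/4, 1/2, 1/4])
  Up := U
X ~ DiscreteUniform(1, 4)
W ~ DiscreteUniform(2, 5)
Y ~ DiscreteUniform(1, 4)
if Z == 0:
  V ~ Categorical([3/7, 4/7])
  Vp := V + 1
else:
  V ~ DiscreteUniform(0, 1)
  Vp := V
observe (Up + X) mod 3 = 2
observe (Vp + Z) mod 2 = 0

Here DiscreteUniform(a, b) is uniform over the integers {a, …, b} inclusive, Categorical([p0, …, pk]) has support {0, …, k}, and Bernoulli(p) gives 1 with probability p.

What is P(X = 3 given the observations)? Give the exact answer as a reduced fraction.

P(X = 3 | obs) = 95/506

Enumerate traces; 256 have nonzero weight after conditioning:
  (Z=0, U=0, X=1, W=2, Y=1, V=1) weight 1/1344
  (Z=0, U=0, X=1, W=2, Y=2, V=1) weight 1/1344
  (Z=0, U=0, X=1, W=2, Y=3, V=1) weight 1/1344
  (Z=0, U=0, X=1, W=2, Y=4, V=1) weight 1/1344
  (Z=0, U=0, X=1, W=3, Y=1, V=1) weight 1/1344
  (Z=0, U=0, X=1, W=3, Y=2, V=1) weight 1/1344
  (Z=0, U=0, X=1, W=3, Y=3, V=1) weight 1/1344
  (Z=0, U=0, X=1, W=3, Y=4, V=1) weight 1/1344
  (Z=0, U=0, X=4, W=2, Y=1, V=1) weight 1/1344
  (Z=0, U=1, X=3, W=2, Y=1, V=1) weight 1/1344
  … 246 more
Group by X:
  weight(X=1) = 79/1344
  weight(X=2) = 95/2688
  weight(X=3) = 95/2688
  weight(X=4) = 79/1344
Total weight = 79/1344 + 95/2688 + 95/2688 + 79/1344 = 253/1344
P(X=1 | obs) = 79/1344 / 253/1344 = 79/253
P(X=2 | obs) = 95/2688 / 253/1344 = 95/506
P(X=3 | obs) = 95/2688 / 253/1344 = 95/506
P(X=4 | obs) = 79/1344 / 253/1344 = 79/253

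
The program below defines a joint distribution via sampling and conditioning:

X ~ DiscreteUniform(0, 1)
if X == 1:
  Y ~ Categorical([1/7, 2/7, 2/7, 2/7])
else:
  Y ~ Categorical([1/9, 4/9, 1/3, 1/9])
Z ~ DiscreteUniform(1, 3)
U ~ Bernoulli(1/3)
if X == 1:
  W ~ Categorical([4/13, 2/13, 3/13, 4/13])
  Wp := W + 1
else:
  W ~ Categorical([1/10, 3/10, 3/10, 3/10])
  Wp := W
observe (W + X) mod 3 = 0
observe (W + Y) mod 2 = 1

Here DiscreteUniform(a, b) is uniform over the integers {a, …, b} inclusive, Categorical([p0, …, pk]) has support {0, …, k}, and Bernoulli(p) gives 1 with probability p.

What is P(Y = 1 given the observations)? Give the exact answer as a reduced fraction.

Enumerate traces; 36 have nonzero weight after conditioning:
  (X=0, Y=0, Z=1, U=0, W=3) weight 1/270
  (X=0, Y=0, Z=1, U=1, W=3) weight 1/540
  (X=0, Y=0, Z=2, U=0, W=3) weight 1/270
  (X=0, Y=0, Z=2, U=1, W=3) weight 1/540
  (X=0, Y=0, Z=3, U=0, W=3) weight 1/270
  (X=0, Y=0, Z=3, U=1, W=3) weight 1/540
  (X=0, Y=1, Z=1, U=0, W=0) weight 2/405
  (X=0, Y=1, Z=1, U=1, W=0) weight 1/405
  (X=0, Y=2, Z=1, U=0, W=3) weight 1/90
  (X=0, Y=3, Z=1, U=0, W=0) weight 1/810
  … 26 more
Group by Y:
  weight(Y=0) = 1/60
  weight(Y=1) = 226/4095
  weight(Y=2) = 1/20
  weight(Y=3) = 631/16380
Total weight = 1/60 + 226/4095 + 1/20 + 631/16380 = 2627/16380
P(Y=0 | obs) = 1/60 / 2627/16380 = 273/2627
P(Y=1 | obs) = 226/4095 / 2627/16380 = 904/2627
P(Y=2 | obs) = 1/20 / 2627/16380 = 819/2627
P(Y=3 | obs) = 631/16380 / 2627/16380 = 631/2627

P(Y = 1 | obs) = 904/2627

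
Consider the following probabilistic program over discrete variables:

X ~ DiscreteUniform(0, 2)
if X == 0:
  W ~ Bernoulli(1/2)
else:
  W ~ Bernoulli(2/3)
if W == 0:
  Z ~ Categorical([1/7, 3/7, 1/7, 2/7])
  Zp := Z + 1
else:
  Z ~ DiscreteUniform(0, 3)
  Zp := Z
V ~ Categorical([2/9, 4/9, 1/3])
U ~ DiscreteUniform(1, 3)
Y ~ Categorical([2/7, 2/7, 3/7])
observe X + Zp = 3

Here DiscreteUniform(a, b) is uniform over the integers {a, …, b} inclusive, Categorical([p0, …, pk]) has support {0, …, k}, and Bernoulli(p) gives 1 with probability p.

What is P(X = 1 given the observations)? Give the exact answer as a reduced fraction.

P(X = 1 | obs) = 52/121

Enumerate traces; 162 have nonzero weight after conditioning:
  (X=0, W=0, Z=2, V=0, U=1, Y=0) weight 2/3969
  (X=0, W=0, Z=2, V=0, U=1, Y=1) weight 2/3969
  (X=0, W=0, Z=2, V=0, U=1, Y=2) weight 1/1323
  (X=0, W=0, Z=2, V=0, U=2, Y=0) weight 2/3969
  (X=0, W=0, Z=2, V=0, U=2, Y=1) weight 2/3969
  (X=0, W=0, Z=2, V=0, U=2, Y=2) weight 1/1323
  (X=0, W=0, Z=2, V=0, U=3, Y=0) weight 2/3969
  (X=0, W=0, Z=2, V=0, U=3, Y=1) weight 2/3969
  (X=1, W=0, Z=1, V=0, U=1, Y=0) weight 4/3969
  (X=2, W=0, Z=0, V=0, U=1, Y=0) weight 4/11907
  … 152 more
Group by X:
  weight(X=0) = 11/168
  weight(X=1) = 13/126
  weight(X=2) = 1/14
Total weight = 11/168 + 13/126 + 1/14 = 121/504
P(X=0 | obs) = 11/168 / 121/504 = 3/11
P(X=1 | obs) = 13/126 / 121/504 = 52/121
P(X=2 | obs) = 1/14 / 121/504 = 36/121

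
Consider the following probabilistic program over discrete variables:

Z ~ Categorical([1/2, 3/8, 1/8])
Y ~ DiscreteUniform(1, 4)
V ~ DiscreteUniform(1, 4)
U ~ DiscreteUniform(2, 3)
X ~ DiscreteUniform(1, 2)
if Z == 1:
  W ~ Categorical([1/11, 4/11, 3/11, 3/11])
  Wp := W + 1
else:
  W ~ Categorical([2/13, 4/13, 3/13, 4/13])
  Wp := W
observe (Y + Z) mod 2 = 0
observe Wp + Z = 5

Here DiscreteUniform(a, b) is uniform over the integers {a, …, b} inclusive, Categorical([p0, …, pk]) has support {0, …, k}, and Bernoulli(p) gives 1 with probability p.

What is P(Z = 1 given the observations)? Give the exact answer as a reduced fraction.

Enumerate traces; 64 have nonzero weight after conditioning:
  (Z=1, Y=1, V=1, U=2, X=1, W=3) weight 9/5632
  (Z=1, Y=1, V=1, U=2, X=2, W=3) weight 9/5632
  (Z=1, Y=1, V=1, U=3, X=1, W=3) weight 9/5632
  (Z=1, Y=1, V=1, U=3, X=2, W=3) weight 9/5632
  (Z=1, Y=1, V=2, U=2, X=1, W=3) weight 9/5632
  (Z=1, Y=1, V=2, U=2, X=2, W=3) weight 9/5632
  (Z=1, Y=1, V=2, U=3, X=1, W=3) weight 9/5632
  (Z=1, Y=1, V=2, U=3, X=2, W=3) weight 9/5632
  (Z=2, Y=2, V=1, U=2, X=1, W=3) weight 1/1664
  … 55 more
Group by Z:
  weight(Z=1) = 9/176
  weight(Z=2) = 1/52
Total weight = 9/176 + 1/52 = 161/2288
P(Z=1 | obs) = 9/176 / 161/2288 = 117/161
P(Z=2 | obs) = 1/52 / 161/2288 = 44/161

P(Z = 1 | obs) = 117/161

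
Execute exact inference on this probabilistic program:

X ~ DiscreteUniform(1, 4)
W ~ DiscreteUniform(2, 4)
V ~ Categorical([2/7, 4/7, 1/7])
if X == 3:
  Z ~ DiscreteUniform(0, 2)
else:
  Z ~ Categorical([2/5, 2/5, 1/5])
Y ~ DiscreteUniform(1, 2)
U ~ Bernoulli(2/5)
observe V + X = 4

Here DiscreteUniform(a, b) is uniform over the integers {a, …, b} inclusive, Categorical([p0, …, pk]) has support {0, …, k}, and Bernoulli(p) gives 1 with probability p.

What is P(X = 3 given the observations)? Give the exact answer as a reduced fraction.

P(X = 3 | obs) = 4/7

Enumerate traces; 108 have nonzero weight after conditioning:
  (X=2, W=2, V=2, Z=0, Y=1, U=0) weight 1/700
  (X=2, W=2, V=2, Z=0, Y=1, U=1) weight 1/1050
  (X=2, W=2, V=2, Z=0, Y=2, U=0) weight 1/700
  (X=2, W=2, V=2, Z=0, Y=2, U=1) weight 1/1050
  (X=2, W=2, V=2, Z=1, Y=1, U=0) weight 1/700
  (X=2, W=2, V=2, Z=1, Y=1, U=1) weight 1/1050
  (X=2, W=2, V=2, Z=1, Y=2, U=0) weight 1/700
  (X=2, W=2, V=2, Z=1, Y=2, U=1) weight 1/1050
  (X=3, W=2, V=1, Z=0, Y=1, U=0) weight 1/210
  (X=4, W=2, V=0, Z=0, Y=1, U=0) weight 1/350
  … 98 more
Group by X:
  weight(X=2) = 1/28
  weight(X=3) = 1/7
  weight(X=4) = 1/14
Total weight = 1/28 + 1/7 + 1/14 = 1/4
P(X=2 | obs) = 1/28 / 1/4 = 1/7
P(X=3 | obs) = 1/7 / 1/4 = 4/7
P(X=4 | obs) = 1/14 / 1/4 = 2/7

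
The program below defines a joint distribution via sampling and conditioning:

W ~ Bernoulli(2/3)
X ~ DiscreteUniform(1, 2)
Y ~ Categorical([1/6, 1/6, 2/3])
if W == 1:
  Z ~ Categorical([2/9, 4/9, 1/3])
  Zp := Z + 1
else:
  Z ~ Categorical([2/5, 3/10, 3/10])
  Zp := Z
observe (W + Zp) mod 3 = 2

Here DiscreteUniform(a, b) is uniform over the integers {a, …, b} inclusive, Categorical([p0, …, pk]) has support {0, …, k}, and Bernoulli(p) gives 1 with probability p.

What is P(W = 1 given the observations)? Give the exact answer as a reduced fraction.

P(W = 1 | obs) = 40/67

Enumerate traces; 12 have nonzero weight after conditioning:
  (W=0, X=1, Y=0, Z=2) weight 1/120
  (W=0, X=1, Y=1, Z=2) weight 1/120
  (W=0, X=1, Y=2, Z=2) weight 1/30
  (W=0, X=2, Y=0, Z=2) weight 1/120
  (W=0, X=2, Y=1, Z=2) weight 1/120
  (W=0, X=2, Y=2, Z=2) weight 1/30
  (W=1, X=1, Y=0, Z=0) weight 1/81
  (W=1, X=1, Y=1, Z=0) weight 1/81
  … 4 more
Group by W:
  weight(W=0) = 1/10
  weight(W=1) = 4/27
Total weight = 1/10 + 4/27 = 67/270
P(W=0 | obs) = 1/10 / 67/270 = 27/67
P(W=1 | obs) = 4/27 / 67/270 = 40/67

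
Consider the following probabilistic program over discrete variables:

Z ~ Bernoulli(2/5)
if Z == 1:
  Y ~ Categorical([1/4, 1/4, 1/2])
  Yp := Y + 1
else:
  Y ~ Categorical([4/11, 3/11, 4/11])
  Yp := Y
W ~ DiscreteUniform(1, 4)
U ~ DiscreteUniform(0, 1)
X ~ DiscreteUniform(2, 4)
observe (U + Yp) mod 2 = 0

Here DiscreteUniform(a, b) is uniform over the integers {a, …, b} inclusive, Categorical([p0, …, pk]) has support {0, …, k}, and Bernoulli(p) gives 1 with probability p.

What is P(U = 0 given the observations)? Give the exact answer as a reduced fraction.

P(U = 0 | obs) = 59/110

Enumerate traces; 72 have nonzero weight after conditioning:
  (Z=0, Y=0, W=1, U=0, X=2) weight 1/110
  (Z=0, Y=0, W=1, U=0, X=3) weight 1/110
  (Z=0, Y=0, W=1, U=0, X=4) weight 1/110
  (Z=0, Y=0, W=2, U=0, X=2) weight 1/110
  (Z=0, Y=0, W=2, U=0, X=3) weight 1/110
  (Z=0, Y=0, W=2, U=0, X=4) weight 1/110
  (Z=0, Y=0, W=3, U=0, X=2) weight 1/110
  (Z=0, Y=0, W=3, U=0, X=3) weight 1/110
  (Z=0, Y=1, W=1, U=1, X=2) weight 3/440
  … 63 more
Group by U:
  weight(U=0) = 59/220
  weight(U=1) = 51/220
Total weight = 59/220 + 51/220 = 1/2
P(U=0 | obs) = 59/220 / 1/2 = 59/110
P(U=1 | obs) = 51/220 / 1/2 = 51/110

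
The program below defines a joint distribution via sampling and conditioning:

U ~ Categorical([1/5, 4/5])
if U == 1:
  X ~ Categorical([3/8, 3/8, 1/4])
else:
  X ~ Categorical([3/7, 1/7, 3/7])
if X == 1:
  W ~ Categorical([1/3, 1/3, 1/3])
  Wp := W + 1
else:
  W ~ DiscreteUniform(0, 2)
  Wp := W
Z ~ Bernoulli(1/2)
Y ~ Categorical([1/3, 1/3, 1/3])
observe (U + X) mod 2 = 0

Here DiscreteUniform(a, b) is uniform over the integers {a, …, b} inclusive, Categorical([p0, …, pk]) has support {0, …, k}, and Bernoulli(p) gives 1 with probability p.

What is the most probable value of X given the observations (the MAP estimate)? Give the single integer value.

argmax_v P(X = v | obs) = 1

Enumerate traces; 54 have nonzero weight after conditioning:
  (U=0, X=0, W=0, Z=0, Y=0) weight 1/210
  (U=0, X=0, W=0, Z=0, Y=1) weight 1/210
  (U=0, X=0, W=0, Z=0, Y=2) weight 1/210
  (U=0, X=0, W=0, Z=1, Y=0) weight 1/210
  (U=0, X=0, W=0, Z=1, Y=1) weight 1/210
  (U=0, X=0, W=0, Z=1, Y=2) weight 1/210
  (U=0, X=0, W=1, Z=0, Y=0) weight 1/210
  (U=0, X=0, W=1, Z=0, Y=1) weight 1/210
  (U=0, X=2, W=0, Z=0, Y=0) weight 1/210
  (U=1, X=1, W=0, Z=0, Y=0) weight 1/60
  … 44 more
Group by X:
  weight(X=0) = 3/35
  weight(X=1) = 3/10
  weight(X=2) = 3/35
Total weight = 3/35 + 3/10 + 3/35 = 33/70
P(X=0 | obs) = 3/35 / 33/70 = 2/11
P(X=1 | obs) = 3/10 / 33/70 = 7/11
P(X=2 | obs) = 3/35 / 33/70 = 2/11
argmax = 1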